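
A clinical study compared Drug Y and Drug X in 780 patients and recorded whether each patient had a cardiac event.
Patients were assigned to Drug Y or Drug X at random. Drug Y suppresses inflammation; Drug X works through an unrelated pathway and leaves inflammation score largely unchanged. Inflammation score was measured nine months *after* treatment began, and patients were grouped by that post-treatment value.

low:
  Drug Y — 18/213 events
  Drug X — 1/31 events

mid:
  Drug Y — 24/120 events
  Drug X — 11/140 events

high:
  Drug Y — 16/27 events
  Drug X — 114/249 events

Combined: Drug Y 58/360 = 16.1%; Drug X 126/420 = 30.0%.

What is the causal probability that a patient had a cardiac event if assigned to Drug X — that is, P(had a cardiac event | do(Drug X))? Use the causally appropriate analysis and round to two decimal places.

The inflammation score-specific comparison favours Drug X throughout, but the pooled figures favour Drug Y. The question is whether to condition on inflammation score.
The distribution of inflammation score is itself part of what the drug does — it is an intermediate outcome. Holding it fixed would remove that part of the effect; the total effect is the pooled difference.
So P(outcome | do(Drug X)) is just the pooled rate for Drug X: 126/420 = 0.300.

0.30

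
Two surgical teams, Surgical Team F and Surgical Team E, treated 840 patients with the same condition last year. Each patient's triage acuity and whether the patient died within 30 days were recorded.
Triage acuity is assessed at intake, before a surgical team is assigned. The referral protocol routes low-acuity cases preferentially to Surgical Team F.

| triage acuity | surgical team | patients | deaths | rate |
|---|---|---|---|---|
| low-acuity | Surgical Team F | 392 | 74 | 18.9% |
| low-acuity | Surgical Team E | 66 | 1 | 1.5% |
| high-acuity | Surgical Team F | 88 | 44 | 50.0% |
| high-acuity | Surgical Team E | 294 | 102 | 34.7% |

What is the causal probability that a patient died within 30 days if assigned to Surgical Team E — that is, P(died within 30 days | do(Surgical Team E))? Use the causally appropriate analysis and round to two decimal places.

0.17

Here triage acuity is a common cause — it drives both which surgical team a case falls under and the outcome. The crude comparison mixes populations; the stratum-specific rates are the causally relevant ones.
Standardising Surgical Team E to the population triage acuity mix: 0.545·1/66 + 0.455·102/294 = 0.166.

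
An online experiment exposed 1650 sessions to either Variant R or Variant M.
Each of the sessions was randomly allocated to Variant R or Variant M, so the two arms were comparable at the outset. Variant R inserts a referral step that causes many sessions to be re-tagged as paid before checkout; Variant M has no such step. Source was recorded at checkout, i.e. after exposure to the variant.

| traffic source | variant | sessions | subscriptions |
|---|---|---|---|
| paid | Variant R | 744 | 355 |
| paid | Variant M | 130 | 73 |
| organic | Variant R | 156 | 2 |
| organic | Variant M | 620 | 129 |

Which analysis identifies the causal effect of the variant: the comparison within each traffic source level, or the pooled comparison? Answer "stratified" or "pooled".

pooled

Traffic source is recorded after the variant and is itself shifted by it — it sits on the causal path from variant to outcome. Conditioning on a mediator would strip out part of the effect we want; the pooled comparison gives the total causal effect.
Pooled: Variant R 39.7% vs Variant M 26.9%; Variant R is higher overall.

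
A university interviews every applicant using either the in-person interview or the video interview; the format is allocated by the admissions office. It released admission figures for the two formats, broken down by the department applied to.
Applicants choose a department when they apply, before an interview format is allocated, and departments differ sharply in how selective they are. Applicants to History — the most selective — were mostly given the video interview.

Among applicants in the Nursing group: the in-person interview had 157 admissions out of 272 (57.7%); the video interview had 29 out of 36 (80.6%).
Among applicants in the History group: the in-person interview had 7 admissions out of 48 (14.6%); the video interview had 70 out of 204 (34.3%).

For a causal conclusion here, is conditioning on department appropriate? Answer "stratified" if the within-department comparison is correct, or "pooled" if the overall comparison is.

stratified

Since department is a pre-existing factor (not a product of the interview format) and it affects the outcome on its own, it is a confounder. The stratified rates, not the pooled rate, identify the causal effect.
Within each level — Nursing: 57.7% vs 80.6%; History: 14.6% vs 34.3% — the video interview is higher every time.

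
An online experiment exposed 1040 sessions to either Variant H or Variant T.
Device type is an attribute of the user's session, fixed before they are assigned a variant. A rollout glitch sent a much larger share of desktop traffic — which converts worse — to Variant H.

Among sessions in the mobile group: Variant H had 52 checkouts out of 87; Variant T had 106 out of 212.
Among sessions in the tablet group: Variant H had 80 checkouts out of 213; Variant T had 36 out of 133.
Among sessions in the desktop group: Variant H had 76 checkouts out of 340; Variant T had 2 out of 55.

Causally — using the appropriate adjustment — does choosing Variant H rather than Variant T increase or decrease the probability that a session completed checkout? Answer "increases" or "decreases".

increases

The stratified and pooled comparisons disagree (Variant H wins within each device type; Variant T wins overall), so the answer turns on the causal role of device type.
The imbalance in device type arose from how sessions were allocated, not from anything the variant did; and device type independently affects the outcome. The pooled gap is confounded — condition on device type.
Within each level — mobile: 59.8% vs 50.0%; tablet: 37.6% vs 27.1%; desktop: 22.4% vs 3.6% — Variant H is higher every time.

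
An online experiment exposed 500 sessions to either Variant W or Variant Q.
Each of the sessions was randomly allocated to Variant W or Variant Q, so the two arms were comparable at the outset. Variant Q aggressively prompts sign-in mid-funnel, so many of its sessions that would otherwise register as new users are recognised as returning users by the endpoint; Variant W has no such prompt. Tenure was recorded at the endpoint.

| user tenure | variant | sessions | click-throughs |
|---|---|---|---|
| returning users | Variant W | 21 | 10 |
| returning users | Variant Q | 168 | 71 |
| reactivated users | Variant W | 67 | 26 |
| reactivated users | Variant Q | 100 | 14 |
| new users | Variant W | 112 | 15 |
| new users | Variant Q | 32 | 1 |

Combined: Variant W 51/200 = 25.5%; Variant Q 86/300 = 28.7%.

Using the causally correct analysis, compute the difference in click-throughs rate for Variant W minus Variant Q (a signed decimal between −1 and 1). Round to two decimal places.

-0.03

The stratified and pooled comparisons disagree (Variant W wins within each user tenure; Variant Q wins overall), so the answer turns on the causal role of user tenure.
The distribution of user tenure is itself part of what the variant does — it is an intermediate outcome. Holding it fixed would remove that part of the effect; the total effect is the pooled difference.
The causal difference is the pooled difference: 0.255 − 0.287 = -0.032.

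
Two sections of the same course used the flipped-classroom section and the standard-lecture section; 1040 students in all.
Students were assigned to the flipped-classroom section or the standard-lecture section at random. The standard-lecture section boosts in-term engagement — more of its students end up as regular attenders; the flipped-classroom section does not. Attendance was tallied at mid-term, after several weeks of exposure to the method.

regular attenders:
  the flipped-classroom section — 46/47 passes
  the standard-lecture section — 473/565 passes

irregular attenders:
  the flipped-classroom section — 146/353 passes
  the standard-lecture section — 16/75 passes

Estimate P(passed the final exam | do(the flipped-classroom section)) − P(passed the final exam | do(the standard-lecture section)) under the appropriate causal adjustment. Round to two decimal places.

The distribution of mid-term attendance is itself part of what the teaching method does — it is an intermediate outcome. Holding it fixed would remove that part of the effect; the total effect is the pooled difference.
The causal difference is the pooled difference: 0.480 − 0.764 = -0.284.

-0.28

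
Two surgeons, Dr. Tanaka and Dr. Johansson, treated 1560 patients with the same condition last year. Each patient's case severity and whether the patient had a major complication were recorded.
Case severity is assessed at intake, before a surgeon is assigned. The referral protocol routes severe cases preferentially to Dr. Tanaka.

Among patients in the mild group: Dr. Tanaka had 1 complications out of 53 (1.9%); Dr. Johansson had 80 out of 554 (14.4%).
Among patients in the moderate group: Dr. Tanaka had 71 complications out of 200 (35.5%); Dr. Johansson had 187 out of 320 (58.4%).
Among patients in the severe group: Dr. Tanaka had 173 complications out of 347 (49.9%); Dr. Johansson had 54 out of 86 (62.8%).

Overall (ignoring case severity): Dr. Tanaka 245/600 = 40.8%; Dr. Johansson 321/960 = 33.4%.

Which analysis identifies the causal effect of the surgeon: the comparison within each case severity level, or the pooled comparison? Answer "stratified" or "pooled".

Case severity satisfies the back-door criterion: it is not a descendant of the surgeon, and it blocks the spurious path from surgeon to outcome. Adjusting for it (i.e., using the within-case severity rates) gives the causal effect.
Within each level — mild: 1.9% vs 14.4%; moderate: 35.5% vs 58.4%; severe: 49.9% vs 62.8% — Dr. Tanaka is lower every time.

stratified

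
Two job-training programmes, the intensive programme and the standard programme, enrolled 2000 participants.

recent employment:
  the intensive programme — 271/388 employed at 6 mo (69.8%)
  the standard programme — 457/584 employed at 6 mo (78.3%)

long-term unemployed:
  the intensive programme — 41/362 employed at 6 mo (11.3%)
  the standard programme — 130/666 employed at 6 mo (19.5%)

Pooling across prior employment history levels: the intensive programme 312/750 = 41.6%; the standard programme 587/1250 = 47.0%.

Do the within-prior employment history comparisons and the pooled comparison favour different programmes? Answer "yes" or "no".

Within each prior employment history level (recent employment 69.8% vs 78.3%; long-term unemployed 11.3% vs 19.5%), the standard programme has the higher rate every time. Pooled: 41.6% vs 47.0% — the standard programme has the higher rate overall. They agree.

no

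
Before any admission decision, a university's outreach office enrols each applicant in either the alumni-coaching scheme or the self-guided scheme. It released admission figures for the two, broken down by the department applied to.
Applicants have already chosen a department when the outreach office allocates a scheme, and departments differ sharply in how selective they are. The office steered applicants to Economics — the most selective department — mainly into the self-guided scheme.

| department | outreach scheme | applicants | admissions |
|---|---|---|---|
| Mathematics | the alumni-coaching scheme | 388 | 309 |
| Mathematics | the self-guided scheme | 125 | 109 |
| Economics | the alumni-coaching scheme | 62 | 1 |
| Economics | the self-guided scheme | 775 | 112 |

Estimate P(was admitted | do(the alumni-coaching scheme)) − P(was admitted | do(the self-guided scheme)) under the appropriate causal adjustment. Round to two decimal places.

-0.11

The stratified and pooled comparisons disagree (the self-guided scheme wins within each department; the alumni-coaching scheme wins overall), so the answer turns on the causal role of department.
Department differs across outreach schemes for reasons unrelated to any effect of the outreach scheme itself, and it separately predicts the outcome — a classic confounder. We must compare within department levels.
Adjusting over the population distribution of department: 0.380·(0.796−0.872) + 0.620·(0.016−0.145) = -0.108.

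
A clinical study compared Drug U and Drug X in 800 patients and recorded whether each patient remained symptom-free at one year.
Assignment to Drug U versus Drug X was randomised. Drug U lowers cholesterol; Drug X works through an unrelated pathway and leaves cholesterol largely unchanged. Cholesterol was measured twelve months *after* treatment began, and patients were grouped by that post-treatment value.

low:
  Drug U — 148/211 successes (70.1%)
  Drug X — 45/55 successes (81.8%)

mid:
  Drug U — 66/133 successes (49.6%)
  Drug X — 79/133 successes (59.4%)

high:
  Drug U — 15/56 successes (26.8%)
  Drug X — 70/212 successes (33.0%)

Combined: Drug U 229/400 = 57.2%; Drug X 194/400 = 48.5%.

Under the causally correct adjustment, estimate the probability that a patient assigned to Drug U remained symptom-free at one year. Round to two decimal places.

0.57

Drug X is higher inside every cholesterol stratum but Drug U is higher in aggregate. Whether to stratify depends on how cholesterol relates to the drug.
Because the drug influences cholesterol, cholesterol is a post-treatment mediator, not a confounder. Stratifying on it would bias the estimate; the causal effect is the crude pooled difference.
So P(outcome | do(Drug U)) is just the pooled rate for Drug U: 229/400 = 0.573.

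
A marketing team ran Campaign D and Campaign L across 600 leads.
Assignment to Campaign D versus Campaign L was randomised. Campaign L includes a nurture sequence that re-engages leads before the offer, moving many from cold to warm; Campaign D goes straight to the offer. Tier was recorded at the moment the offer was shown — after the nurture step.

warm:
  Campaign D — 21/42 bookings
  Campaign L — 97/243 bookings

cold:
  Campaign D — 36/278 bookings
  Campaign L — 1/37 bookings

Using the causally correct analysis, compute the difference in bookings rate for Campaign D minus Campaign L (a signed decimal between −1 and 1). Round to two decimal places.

-0.17

The engagement tier-specific comparison favours Campaign D throughout, but the pooled figures favour Campaign L. The question is whether to condition on engagement tier.
The distribution of engagement tier is itself part of what the campaign does — it is an intermediate outcome. Holding it fixed would remove that part of the effect; the total effect is the pooled difference.
The causal difference is the pooled difference: 0.178 − 0.350 = -0.172.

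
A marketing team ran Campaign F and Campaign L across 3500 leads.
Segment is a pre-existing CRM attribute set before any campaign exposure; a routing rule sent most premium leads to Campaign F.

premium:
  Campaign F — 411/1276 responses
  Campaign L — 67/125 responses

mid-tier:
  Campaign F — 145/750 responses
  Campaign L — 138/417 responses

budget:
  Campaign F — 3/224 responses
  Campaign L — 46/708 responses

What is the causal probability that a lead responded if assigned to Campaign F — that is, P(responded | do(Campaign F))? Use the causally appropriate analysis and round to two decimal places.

0.20

The stratified and pooled comparisons disagree (Campaign L wins within each customer segment; Campaign F wins overall), so the answer turns on the causal role of customer segment.
Nothing the campaign does changes customer segment; the imbalance is an allocation artefact. With customer segment also predicting the outcome, the pooled figure is confounded, and the within-stratum comparison is the causal one.
Standardising Campaign F to the population customer segment mix: 0.400·411/1276 + 0.333·145/750 + 0.266·3/224 = 0.197.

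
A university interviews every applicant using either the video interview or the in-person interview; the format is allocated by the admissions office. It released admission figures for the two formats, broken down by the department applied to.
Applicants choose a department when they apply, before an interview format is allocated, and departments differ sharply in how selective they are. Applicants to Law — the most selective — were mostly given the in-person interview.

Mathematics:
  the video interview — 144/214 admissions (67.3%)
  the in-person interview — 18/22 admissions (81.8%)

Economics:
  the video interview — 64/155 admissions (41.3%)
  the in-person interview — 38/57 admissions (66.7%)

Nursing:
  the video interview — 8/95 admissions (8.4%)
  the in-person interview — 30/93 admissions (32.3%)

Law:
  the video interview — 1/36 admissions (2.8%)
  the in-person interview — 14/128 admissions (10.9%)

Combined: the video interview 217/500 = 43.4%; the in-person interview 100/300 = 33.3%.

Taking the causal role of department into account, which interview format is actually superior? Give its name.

the in-person interview

The imbalance in department arose from how applicants were allocated, not from anything the interview format did; and department independently affects the outcome. The pooled gap is confounded — condition on department.
Within each level — Mathematics: 67.3% vs 81.8%; Economics: 41.3% vs 66.7%; Nursing: 8.4% vs 32.3%; Law: 2.8% vs 10.9% — the in-person interview is higher every time.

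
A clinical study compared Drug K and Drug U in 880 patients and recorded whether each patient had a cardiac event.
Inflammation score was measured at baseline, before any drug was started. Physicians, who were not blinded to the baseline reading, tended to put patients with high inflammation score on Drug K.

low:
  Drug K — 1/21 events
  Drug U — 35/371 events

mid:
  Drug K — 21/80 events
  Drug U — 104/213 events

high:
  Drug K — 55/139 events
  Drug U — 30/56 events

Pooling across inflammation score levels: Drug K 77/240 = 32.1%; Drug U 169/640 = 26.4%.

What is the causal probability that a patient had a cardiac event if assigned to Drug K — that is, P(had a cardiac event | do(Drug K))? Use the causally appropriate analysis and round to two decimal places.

0.20

The stratified and pooled comparisons disagree (Drug K wins within each inflammation score; Drug U wins overall), so the answer turns on the causal role of inflammation score.
Inflammation score satisfies the back-door criterion: it is not a descendant of the drug, and it blocks the spurious path from drug to outcome. Adjusting for it (i.e., using the within-inflammation score rates) gives the causal effect.
Standardising Drug K to the population inflammation score mix: 0.445·1/21 + 0.333·21/80 + 0.222·55/139 = 0.196.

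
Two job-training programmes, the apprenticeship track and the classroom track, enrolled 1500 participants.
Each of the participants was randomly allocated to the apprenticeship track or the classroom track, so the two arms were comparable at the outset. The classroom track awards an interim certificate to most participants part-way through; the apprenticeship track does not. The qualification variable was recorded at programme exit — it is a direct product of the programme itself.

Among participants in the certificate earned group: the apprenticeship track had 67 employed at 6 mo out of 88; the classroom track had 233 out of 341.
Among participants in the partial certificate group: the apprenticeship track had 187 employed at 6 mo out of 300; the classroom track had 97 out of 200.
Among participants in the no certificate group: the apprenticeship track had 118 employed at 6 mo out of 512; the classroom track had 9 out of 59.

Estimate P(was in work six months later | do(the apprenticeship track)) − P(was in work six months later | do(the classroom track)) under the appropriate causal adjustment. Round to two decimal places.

-0.15

The qualification attained during the programme-specific comparison favours the apprenticeship track throughout, but the pooled figures favour the classroom track. The question is whether to condition on qualification attained during the programme.
Qualification attained during the programme is downstream of the programme. One should not condition on a consequence of treatment, so the overall rates are the right comparison.
The causal difference is the pooled difference: 0.413 − 0.565 = -0.152.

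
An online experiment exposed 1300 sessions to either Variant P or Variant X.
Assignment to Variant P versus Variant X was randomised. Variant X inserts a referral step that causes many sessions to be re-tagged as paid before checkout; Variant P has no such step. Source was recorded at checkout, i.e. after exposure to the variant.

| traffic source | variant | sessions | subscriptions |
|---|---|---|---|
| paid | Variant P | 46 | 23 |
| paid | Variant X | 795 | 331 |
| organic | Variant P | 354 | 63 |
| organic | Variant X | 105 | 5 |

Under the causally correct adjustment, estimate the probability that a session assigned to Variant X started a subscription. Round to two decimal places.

0.37

The traffic source-specific comparison favours Variant P throughout, but the pooled figures favour Variant X. The question is whether to condition on traffic source.
Traffic source here is a post-treatment variable shaped by the variant; conditioning on it would introduce bias rather than remove it. The overall comparison is the causal one.
So P(outcome | do(Variant X)) is just the pooled rate for Variant X: 336/900 = 0.373.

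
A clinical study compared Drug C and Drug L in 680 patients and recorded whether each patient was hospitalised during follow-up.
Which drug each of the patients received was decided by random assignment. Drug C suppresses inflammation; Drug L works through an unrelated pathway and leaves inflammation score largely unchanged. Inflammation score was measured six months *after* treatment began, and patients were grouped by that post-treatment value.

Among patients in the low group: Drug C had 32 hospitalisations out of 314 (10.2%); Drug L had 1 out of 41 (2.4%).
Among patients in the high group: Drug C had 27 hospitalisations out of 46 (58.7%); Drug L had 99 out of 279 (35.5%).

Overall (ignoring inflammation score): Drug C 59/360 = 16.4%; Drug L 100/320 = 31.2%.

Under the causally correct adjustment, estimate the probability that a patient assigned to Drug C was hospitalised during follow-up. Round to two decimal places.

The stratified and pooled comparisons disagree (Drug L wins within each inflammation score; Drug C wins overall), so the answer turns on the causal role of inflammation score.
Inflammation score here is a post-treatment variable shaped by the drug; conditioning on it would introduce bias rather than remove it. The overall comparison is the causal one.
So P(outcome | do(Drug C)) is just the pooled rate for Drug C: 59/360 = 0.164.

0.16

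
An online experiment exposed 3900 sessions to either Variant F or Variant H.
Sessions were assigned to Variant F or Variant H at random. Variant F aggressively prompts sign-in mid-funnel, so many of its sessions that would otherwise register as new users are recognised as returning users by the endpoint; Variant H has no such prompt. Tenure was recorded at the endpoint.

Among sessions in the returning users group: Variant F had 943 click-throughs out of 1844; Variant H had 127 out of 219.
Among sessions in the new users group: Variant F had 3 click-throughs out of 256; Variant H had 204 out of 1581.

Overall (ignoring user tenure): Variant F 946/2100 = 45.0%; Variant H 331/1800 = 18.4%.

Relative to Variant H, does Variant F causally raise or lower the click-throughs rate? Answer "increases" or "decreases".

increases

User tenure is downstream of the variant. One should not condition on a consequence of treatment, so the overall rates are the right comparison.
Pooled: Variant F 45.0% vs Variant H 18.4%; Variant F is higher overall.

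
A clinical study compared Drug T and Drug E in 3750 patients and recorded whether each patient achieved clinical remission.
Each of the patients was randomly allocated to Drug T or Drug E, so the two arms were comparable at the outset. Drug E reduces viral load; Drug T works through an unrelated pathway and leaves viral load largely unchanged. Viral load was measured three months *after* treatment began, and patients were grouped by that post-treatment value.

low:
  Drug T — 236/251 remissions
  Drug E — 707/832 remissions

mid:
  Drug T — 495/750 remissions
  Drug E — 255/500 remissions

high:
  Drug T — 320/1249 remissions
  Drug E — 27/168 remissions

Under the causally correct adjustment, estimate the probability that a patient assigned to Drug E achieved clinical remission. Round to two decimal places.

0.66

The stratified and pooled comparisons disagree (Drug T wins within each viral load; Drug E wins overall), so the answer turns on the causal role of viral load.
The distribution of viral load is itself part of what the drug does — it is an intermediate outcome. Holding it fixed would remove that part of the effect; the total effect is the pooled difference.
So P(outcome | do(Drug E)) is just the pooled rate for Drug E: 989/1500 = 0.659.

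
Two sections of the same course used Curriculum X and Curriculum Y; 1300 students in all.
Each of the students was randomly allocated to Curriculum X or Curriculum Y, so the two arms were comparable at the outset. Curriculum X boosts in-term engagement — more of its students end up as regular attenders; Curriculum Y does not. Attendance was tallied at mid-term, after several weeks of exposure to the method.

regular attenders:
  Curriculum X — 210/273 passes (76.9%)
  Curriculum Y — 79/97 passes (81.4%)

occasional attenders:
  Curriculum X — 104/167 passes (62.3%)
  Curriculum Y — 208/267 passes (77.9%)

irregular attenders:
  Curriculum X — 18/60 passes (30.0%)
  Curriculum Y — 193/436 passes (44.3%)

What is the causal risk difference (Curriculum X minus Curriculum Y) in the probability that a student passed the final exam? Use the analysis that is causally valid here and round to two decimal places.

Curriculum Y is higher inside every mid-term attendance stratum but Curriculum X is higher in aggregate. Whether to stratify depends on how mid-term attendance relates to the teaching method.
Mid-term attendance lies on the pathway teaching method → mid-term attendance → outcome, so adjusting for it blocks the indirect effect. For the total causal effect of teaching method, use the unadjusted pooled rates.
The causal difference is the pooled difference: 0.664 − 0.600 = +0.064.

+0.06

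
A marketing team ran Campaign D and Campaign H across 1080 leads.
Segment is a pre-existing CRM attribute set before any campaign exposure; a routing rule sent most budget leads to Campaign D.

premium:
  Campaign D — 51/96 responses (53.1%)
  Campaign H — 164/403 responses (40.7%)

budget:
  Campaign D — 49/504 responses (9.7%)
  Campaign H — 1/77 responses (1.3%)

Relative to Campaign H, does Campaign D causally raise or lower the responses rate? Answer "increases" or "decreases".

Here customer segment is a common cause — it drives both which campaign a case falls under and the outcome. The crude comparison mixes populations; the stratum-specific rates are the causally relevant ones.
Within each level — premium: 53.1% vs 40.7%; budget: 9.7% vs 1.3% — Campaign D is higher every time.

increases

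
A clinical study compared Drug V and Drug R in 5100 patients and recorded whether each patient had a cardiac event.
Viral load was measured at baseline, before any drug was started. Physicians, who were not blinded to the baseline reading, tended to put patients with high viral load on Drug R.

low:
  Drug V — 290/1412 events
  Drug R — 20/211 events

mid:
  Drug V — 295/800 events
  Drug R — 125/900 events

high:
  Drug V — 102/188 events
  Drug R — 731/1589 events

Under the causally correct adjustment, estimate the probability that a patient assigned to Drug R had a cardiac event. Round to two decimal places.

0.24

Viral load differs across drugs for reasons unrelated to any effect of the drug itself, and it separately predicts the outcome — a classic confounder. We must compare within viral load levels.
Standardising Drug R to the population viral load mix: 0.318·20/211 + 0.333·125/900 + 0.348·731/1589 = 0.237.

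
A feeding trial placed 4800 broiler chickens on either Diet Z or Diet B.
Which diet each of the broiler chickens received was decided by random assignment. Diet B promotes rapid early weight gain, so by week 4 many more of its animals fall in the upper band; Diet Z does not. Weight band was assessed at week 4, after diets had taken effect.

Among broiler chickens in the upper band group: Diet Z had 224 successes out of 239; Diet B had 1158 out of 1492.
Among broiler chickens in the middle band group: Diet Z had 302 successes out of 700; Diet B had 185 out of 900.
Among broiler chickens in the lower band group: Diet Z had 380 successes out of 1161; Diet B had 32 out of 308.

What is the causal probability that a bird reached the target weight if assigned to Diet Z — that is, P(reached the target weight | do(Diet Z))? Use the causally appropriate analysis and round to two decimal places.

0.43

Week-4 weight band is recorded after the diet and is itself shifted by it — it sits on the causal path from diet to outcome. Conditioning on a mediator would strip out part of the effect we want; the pooled comparison gives the total causal effect.
So P(outcome | do(Diet Z)) is just the pooled rate for Diet Z: 906/2100 = 0.431.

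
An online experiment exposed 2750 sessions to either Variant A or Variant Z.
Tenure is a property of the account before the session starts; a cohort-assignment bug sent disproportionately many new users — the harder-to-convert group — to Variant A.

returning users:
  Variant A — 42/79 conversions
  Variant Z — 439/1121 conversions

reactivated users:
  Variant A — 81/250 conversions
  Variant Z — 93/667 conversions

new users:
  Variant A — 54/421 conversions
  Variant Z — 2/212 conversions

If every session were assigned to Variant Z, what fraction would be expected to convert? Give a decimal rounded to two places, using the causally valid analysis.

Here user tenure is a common cause — it drives both which variant a case falls under and the outcome. The crude comparison mixes populations; the stratum-specific rates are the causally relevant ones.
Standardising Variant Z to the population user tenure mix: 0.436·439/1121 + 0.333·93/667 + 0.230·2/212 = 0.220.

0.22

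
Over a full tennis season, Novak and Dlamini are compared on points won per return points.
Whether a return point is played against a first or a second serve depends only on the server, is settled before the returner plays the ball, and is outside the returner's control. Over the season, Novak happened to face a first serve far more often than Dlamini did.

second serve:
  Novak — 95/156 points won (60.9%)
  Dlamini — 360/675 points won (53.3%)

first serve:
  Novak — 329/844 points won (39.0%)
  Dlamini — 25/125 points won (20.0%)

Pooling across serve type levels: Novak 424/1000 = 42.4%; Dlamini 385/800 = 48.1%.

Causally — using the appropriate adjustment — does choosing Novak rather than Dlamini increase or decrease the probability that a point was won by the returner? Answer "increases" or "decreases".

increases

Here serve type is a common cause — it drives both which player a case falls under and the outcome. The crude comparison mixes populations; the stratum-specific rates are the causally relevant ones.
Within each level — second serve: 60.9% vs 53.3%; first serve: 39.0% vs 20.0% — Novak is higher every time.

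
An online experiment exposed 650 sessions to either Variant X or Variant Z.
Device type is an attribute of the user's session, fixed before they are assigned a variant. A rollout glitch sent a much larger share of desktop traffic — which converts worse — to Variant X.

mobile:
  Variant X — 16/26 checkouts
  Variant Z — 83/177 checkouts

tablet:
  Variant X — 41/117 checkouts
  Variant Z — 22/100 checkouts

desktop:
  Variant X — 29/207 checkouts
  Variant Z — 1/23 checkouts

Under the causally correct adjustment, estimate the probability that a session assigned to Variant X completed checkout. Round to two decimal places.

0.36

Within every device type level Variant X has the higher rate, yet pooled Variant Z does — Simpson's reversal.
Here device type is a common cause — it drives both which variant a case falls under and the outcome. The crude comparison mixes populations; the stratum-specific rates are the causally relevant ones.
Standardising Variant X to the population device type mix: 0.312·16/26 + 0.334·41/117 + 0.354·29/207 = 0.359.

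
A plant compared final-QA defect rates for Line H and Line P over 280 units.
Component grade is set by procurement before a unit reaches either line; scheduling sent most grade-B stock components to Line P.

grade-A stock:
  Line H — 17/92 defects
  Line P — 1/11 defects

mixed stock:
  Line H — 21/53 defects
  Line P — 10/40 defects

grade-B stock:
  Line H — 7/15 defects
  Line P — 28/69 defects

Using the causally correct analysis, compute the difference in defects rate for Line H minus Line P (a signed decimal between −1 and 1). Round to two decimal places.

The component grade-specific comparison favours Line P throughout, but the pooled figures favour Line H. The question is whether to condition on component grade.
Component grade satisfies the back-door criterion: it is not a descendant of the line, and it blocks the spurious path from line to outcome. Adjusting for it (i.e., using the within-component grade rates) gives the causal effect.
Adjusting over the population distribution of component grade: 0.368·(0.185−0.091) + 0.332·(0.396−0.250) + 0.300·(0.467−0.406) = +0.101.

+0.10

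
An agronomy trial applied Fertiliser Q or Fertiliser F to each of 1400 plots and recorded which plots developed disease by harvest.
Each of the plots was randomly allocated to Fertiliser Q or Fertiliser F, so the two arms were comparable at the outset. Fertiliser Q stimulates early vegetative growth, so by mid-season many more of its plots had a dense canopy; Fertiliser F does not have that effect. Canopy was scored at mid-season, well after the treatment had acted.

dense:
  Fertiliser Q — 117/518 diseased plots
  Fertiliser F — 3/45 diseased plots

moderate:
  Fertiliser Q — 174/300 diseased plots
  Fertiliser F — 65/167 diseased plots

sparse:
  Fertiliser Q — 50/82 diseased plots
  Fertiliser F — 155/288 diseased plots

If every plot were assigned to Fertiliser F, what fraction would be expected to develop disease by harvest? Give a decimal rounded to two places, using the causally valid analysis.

0.45

Fertiliser F is lower inside every mid-season canopy stratum but Fertiliser Q is lower in aggregate. Whether to stratify depends on how mid-season canopy relates to the fertiliser.
Because the fertiliser influences mid-season canopy, mid-season canopy is a post-treatment mediator, not a confounder. Stratifying on it would bias the estimate; the causal effect is the crude pooled difference.
So P(outcome | do(Fertiliser F)) is just the pooled rate for Fertiliser F: 223/500 = 0.446.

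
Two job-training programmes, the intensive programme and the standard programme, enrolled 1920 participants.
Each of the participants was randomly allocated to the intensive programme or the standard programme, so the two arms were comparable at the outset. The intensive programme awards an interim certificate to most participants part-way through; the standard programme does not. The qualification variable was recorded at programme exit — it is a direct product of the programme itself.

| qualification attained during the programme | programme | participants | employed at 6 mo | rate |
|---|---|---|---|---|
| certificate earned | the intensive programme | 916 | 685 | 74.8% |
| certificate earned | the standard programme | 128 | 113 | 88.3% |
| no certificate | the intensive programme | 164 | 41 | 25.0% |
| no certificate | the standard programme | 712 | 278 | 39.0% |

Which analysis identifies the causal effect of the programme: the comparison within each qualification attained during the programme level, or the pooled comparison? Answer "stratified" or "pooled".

pooled

Stratifying would compare programmes among participants the programmes themselves sorted into qualification attained during the programme groups — a form of selection on an intermediate. The unconditioned pooled rates give the total causal effect.
Pooled: the intensive programme 67.2% vs the standard programme 46.5%; the intensive programme is higher overall.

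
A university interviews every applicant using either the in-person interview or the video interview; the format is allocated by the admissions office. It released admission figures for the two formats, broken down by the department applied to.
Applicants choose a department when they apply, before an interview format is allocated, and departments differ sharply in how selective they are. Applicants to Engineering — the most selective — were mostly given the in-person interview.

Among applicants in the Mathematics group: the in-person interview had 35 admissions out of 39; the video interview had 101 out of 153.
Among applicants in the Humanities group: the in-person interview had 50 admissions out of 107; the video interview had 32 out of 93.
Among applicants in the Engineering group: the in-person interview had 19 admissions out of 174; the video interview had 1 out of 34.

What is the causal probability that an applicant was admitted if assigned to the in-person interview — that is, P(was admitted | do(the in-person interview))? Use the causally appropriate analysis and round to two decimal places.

Since department is a pre-existing factor (not a product of the interview format) and it affects the outcome on its own, it is a confounder. The stratified rates, not the pooled rate, identify the causal effect.
Standardising the in-person interview to the population department mix: 0.320·35/39 + 0.333·50/107 + 0.347·19/174 = 0.481.

0.48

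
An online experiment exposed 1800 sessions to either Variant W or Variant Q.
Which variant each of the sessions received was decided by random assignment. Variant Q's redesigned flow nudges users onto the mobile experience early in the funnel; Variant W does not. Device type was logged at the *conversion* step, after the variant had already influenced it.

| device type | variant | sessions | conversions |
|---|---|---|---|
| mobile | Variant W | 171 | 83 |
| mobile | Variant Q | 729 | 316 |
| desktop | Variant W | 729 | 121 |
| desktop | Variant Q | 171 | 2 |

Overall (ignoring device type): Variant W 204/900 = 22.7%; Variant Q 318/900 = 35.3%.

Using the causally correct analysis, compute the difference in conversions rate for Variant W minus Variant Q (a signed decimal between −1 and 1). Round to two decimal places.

-0.13

Because the variant influences device type, device type is a post-treatment mediator, not a confounder. Stratifying on it would bias the estimate; the causal effect is the crude pooled difference.
The causal difference is the pooled difference: 0.227 − 0.353 = -0.127.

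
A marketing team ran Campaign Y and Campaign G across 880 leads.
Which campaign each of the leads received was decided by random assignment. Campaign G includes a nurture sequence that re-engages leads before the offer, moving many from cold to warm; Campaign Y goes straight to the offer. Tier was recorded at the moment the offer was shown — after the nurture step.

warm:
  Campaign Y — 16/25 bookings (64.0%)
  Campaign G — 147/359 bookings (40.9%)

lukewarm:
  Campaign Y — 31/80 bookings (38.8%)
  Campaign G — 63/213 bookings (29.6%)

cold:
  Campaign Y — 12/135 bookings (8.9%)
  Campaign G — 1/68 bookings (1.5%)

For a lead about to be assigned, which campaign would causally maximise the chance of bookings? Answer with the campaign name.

Engagement tier here is a post-treatment variable shaped by the campaign; conditioning on it would introduce bias rather than remove it. The overall comparison is the causal one.
Pooled: Campaign Y 24.6% vs Campaign G 33.0%; Campaign G is higher overall.

Campaign G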